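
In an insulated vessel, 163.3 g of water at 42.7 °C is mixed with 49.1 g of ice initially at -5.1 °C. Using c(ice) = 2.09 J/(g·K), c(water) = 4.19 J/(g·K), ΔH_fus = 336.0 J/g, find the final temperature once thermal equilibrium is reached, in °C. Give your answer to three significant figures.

Heat to bring ice to 0 °C and melt it: q₁ = 49.1×2.09×5.1 + 49.1×336.0 = 17021 J
Heat the water can supply cooling to 0 °C: 163.3×4.19×42.7 = 29216.5 J > q₁, so all ice melts.
Energy balance: 163.3×4.19×(42.7 − T) = 17021 + 49.1×4.19×(T − 0)
684.227(42.7 − T) = 17021 + 205.729 T
29216.5 − 17021 = 889.956 T
T = 12195.5 / 889.956 = 13.70 °C

T_f = 13.7 °C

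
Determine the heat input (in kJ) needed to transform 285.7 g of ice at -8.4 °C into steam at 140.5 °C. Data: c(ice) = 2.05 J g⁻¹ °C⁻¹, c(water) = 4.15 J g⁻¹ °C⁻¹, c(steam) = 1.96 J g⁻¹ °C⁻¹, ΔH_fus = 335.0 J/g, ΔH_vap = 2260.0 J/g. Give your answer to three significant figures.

q1 (heat ice -8.4→0.0 °C): 285.7 × 2.05 × 8.4 = 4920 J
q2 (melt at 0 °C): 285.7 × 335.0 = 95710 J
q3 (heat water 0.0→100.0 °C): 285.7 × 4.15 × 100.0 = 118566 J
q4 (vaporize at 100 °C): 285.7 × 2260.0 = 645682 J
q5 (heat steam 100.0→140.5 °C): 285.7 × 1.96 × 40.5 = 22679 J
Total: 4920 + 95710 + 118566 + 645682 + 22679 = 887557 J = 888 kJ

q = 888 kJ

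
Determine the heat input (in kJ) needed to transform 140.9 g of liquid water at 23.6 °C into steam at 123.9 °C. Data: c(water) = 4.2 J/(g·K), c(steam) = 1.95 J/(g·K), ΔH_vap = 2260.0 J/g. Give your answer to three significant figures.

q = 370 kJ

q1 (heat water 23.6→100.0 °C): 140.9 × 4.2 × 76.4 = 45212 J
q2 (vaporize at 100 °C): 140.9 × 2260.0 = 318434 J
q3 (heat steam 100.0→123.9 °C): 140.9 × 1.95 × 23.9 = 6567 J
Total: 45212 + 318434 + 6567 = 370213 J = 370 kJ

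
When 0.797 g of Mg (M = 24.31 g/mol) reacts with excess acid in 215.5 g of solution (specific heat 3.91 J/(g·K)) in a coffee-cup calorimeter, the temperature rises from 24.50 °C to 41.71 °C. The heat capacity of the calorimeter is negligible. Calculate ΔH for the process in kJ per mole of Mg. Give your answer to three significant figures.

ΔH = -442 kJ/mol

|ΔT| = |41.71 − 24.50| = 17.21 °C
|q_surr| = (215.5 × 3.91) × 17.21 = 842.605 × 17.21 = 14500 J
n(Mg) = 0.797 / 24.31 = 0.03278 mol
Temperature rose, so q_rxn = −|q_surr| = -14.50 kJ
ΔH = q_rxn / n = -442.3 kJ/mol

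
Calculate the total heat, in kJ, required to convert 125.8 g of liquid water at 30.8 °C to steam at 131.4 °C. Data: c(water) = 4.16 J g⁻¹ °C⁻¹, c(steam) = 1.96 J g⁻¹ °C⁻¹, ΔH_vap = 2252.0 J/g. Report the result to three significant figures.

q = 327 kJ

q1 (heat water 30.8→100.0 °C): 125.8 × 4.16 × 69.2 = 36214 J
q2 (vaporize at 100 °C): 125.8 × 2252.0 = 283302 J
q3 (heat steam 100.0→131.4 °C): 125.8 × 1.96 × 31.4 = 7742 J
Total: 36214 + 283302 + 7742 = 327258 J = 327 kJ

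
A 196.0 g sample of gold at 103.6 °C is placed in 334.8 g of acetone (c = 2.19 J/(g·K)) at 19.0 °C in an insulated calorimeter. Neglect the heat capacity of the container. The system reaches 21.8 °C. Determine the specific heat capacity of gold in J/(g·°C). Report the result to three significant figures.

q_gained = (334.8 × 2.19) × (21.8 − 19.0) = 2053 J
q_lost = 196.0 × c × (103.6 − 21.8) = 16032.8 c
Set equal: c = 2053 / 16032.8 = 0.128 J/(g·°C)

c = 0.128 J/(g·°C)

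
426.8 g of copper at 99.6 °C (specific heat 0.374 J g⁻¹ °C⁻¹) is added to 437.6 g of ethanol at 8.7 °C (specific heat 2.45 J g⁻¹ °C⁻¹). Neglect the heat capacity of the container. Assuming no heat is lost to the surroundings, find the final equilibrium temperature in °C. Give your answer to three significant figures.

Heat lost by copper = heat gained by ethanol.
(426.8)(0.374)(99.6 − T) = (437.6)(2.45)(T − 8.7)
159.6232 (99.6 − T) = 1072.12 (T − 8.7)
15898 − 159.6232 T = 1072.12 T − 9327.4
25225.4 = 1231.7432 T
T = 20.48 °C

T_f = 20.5 °C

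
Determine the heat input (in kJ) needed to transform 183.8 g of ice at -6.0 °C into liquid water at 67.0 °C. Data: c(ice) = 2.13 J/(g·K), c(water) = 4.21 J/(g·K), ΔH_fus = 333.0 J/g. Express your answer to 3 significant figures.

q1 (heat ice -6.0→0.0 °C): 183.8 × 2.13 × 6.0 = 2349 J
q2 (melt at 0 °C): 183.8 × 333.0 = 61205 J
q3 (heat water 0.0→67.0 °C): 183.8 × 4.21 × 67.0 = 51844 J
Total: 2349 + 61205 + 51844 = 115398 J = 115 kJ

q = 115 kJ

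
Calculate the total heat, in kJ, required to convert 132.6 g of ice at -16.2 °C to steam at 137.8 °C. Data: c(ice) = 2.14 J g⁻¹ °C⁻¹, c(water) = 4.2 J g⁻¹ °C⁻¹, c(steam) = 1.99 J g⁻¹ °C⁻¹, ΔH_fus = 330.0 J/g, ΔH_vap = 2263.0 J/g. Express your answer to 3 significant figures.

q1 (heat ice -16.2→0.0 °C): 132.6 × 2.14 × 16.2 = 4597 J
q2 (melt at 0 °C): 132.6 × 330.0 = 43758 J
q3 (heat water 0.0→100.0 °C): 132.6 × 4.2 × 100.0 = 55692 J
q4 (vaporize at 100 °C): 132.6 × 2263.0 = 300074 J
q5 (heat steam 100.0→137.8 °C): 132.6 × 1.99 × 37.8 = 9974 J
Total: 4597 + 43758 + 55692 + 300074 + 9974 = 414095 J = 414 kJ

q = 414 kJ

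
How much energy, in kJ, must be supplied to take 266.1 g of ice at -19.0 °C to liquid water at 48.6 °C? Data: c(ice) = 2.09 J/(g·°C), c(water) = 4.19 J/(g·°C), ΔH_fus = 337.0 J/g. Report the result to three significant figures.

q = 154 kJ

q1 (heat ice -19.0→0.0 °C): 266.1 × 2.09 × 19.0 = 10567 J
q2 (melt at 0 °C): 266.1 × 337.0 = 89676 J
q3 (heat water 0.0→48.6 °C): 266.1 × 4.19 × 48.6 = 54187 J
Total: 10567 + 89676 + 54187 = 154430 J = 154 kJ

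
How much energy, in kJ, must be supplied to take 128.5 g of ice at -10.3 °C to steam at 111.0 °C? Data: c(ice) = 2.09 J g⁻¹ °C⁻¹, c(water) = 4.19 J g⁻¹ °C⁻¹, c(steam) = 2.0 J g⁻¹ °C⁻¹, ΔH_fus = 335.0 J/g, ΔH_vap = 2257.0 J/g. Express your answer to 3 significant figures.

q = 393 kJ

q1 (heat ice -10.3→0.0 °C): 128.5 × 2.09 × 10.3 = 2766 J
q2 (melt at 0 °C): 128.5 × 335.0 = 43048 J
q3 (heat water 0.0→100.0 °C): 128.5 × 4.19 × 100.0 = 53842 J
q4 (vaporize at 100 °C): 128.5 × 2257.0 = 290025 J
q5 (heat steam 100.0→111.0 °C): 128.5 × 2.0 × 11.0 = 2827 J
Total: 2766 + 43048 + 53842 + 290025 + 2827 = 392508 J = 393 kJ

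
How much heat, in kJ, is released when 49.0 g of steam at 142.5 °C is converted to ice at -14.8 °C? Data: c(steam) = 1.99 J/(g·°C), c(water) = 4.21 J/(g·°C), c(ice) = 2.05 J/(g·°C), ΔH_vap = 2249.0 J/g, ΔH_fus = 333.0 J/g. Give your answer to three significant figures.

q1 (cool steam 142.5→100 °C): 49.0 × 1.99 × 42.5 = 4144 J
q2 (condense at 100 °C): 49.0 × 2249.0 = 110201 J
q3 (cool water 100→0 °C): 49.0 × 4.21 × 100.0 = 20629 J
q4 (freeze at 0 °C): 49.0 × 333.0 = 16317 J
q5 (cool ice 0→-14.8 °C): 49.0 × 2.05 × 14.8 = 1487 J
Total: 4144 + 110201 + 20629 + 16317 + 1487 = 152778 J = 153 kJ

q = 153 kJ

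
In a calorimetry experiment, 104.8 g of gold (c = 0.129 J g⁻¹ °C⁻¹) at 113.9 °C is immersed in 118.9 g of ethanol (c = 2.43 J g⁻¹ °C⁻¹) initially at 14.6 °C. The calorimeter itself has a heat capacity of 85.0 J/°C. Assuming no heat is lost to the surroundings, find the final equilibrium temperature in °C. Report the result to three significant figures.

T_f = 18.1 °C

Heat lost by gold = heat gained by ethanol + calorimeter.
(104.8)(0.129)(113.9 − T) = [(118.9)(2.43) + 85.0](T − 14.6)
13.5192 (113.9 − T) = 373.927 (T − 14.6)
1539.8 − 13.5192 T = 373.927 T − 5459.3
6999.1 = 387.4462 T
T = 18.06 °C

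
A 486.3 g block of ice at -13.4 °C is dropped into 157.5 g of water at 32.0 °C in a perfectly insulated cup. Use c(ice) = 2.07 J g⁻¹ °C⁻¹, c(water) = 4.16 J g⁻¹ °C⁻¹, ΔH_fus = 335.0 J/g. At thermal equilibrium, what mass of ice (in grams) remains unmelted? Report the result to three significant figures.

m_ice remaining = 464 g

Heat to warm all ice to 0 °C: 486.3×2.07×13.4 = 13489 J
Heat released by water cooling to 0 °C: 157.5×4.16×32.0 = 20966 J
20966 J < 13489 + 486.3×335.0 = 176399.5 J, so not all ice melts; final T = 0 °C.
Heat left for melting: 20966 − 13489 = 7477 J
Mass melted = 7477 / 335.0 = 22.32 g
Ice remaining = 486.3 − 22.32 = 463.98 g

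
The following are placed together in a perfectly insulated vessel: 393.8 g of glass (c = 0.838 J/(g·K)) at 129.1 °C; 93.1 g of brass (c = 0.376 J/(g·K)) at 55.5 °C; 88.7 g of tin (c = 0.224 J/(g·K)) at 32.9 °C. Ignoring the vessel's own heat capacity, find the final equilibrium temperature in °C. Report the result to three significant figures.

Σ mᵢcᵢ(T − Tᵢ) = 0  ⇒  T = Σ mᵢcᵢTᵢ / Σ mᵢcᵢ
Σ mᵢcᵢ = 393.8×0.838 + 93.1×0.376 + 88.7×0.224 = 384.8788
Σ mᵢcᵢTᵢ = 330.0044×129.1 + 35.0056×55.5 + 19.8688×32.9 = 45200
T = 45200 / 384.8788 = 117.4 °C

T_f = 117 °C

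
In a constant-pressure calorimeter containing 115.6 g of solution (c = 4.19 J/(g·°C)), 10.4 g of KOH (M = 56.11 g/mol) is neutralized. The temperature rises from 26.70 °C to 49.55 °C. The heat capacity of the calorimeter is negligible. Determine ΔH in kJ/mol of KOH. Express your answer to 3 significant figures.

ΔH = -59.7 kJ/mol

|ΔT| = |49.55 − 26.70| = 22.85 °C
|q_surr| = (115.6 × 4.19) × 22.85 = 484.364 × 22.85 = 11070 J
n(KOH) = 10.4 / 56.11 = 0.1854 mol
Temperature rose, so q_rxn = −|q_surr| = -11.07 kJ
ΔH = q_rxn / n = -59.71 kJ/mol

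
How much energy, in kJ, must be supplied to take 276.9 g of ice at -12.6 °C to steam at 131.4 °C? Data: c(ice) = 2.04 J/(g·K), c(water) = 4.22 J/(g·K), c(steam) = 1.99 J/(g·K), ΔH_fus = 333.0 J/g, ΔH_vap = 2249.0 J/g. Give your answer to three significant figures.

q1 (heat ice -12.6→0.0 °C): 276.9 × 2.04 × 12.6 = 7117 J
q2 (melt at 0 °C): 276.9 × 333.0 = 92208 J
q3 (heat water 0.0→100.0 °C): 276.9 × 4.22 × 100.0 = 116852 J
q4 (vaporize at 100 °C): 276.9 × 2249.0 = 622748 J
q5 (heat steam 100.0→131.4 °C): 276.9 × 1.99 × 31.4 = 17302 J
Total: 7117 + 92208 + 116852 + 622748 + 17302 = 856227 J = 856 kJ

q = 856 kJ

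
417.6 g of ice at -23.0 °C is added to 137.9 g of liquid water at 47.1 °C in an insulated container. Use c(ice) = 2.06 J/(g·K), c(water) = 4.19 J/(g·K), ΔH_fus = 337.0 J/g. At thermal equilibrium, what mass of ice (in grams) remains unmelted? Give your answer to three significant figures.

m_ice remaining = 396 g

Heat to warm all ice to 0 °C: 417.6×2.06×23.0 = 19786 J
Heat released by water cooling to 0 °C: 137.9×4.19×47.1 = 27214 J
27214 J < 19786 + 417.6×337.0 = 160517.2 J, so not all ice melts; final T = 0 °C.
Heat left for melting: 27214 − 19786 = 7428 J
Mass melted = 7428 / 337.0 = 22.04 g
Ice remaining = 417.6 − 22.04 = 395.56 g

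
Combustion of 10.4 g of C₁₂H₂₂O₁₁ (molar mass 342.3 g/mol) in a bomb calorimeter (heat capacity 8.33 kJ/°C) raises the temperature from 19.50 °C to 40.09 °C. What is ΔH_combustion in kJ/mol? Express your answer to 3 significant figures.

ΔT = 40.09 − 19.50 = 20.59 °C
q_cal = C_cal × ΔT = 8.33 × 20.59 = 171.5147 kJ
n = 10.4 / 342.3 = 0.03038 mol
q_rxn = −q_cal = -171.5147 kJ
ΔH = -171.5147 / 0.03038 = -5646 kJ/mol

ΔH = -5650 kJ/mol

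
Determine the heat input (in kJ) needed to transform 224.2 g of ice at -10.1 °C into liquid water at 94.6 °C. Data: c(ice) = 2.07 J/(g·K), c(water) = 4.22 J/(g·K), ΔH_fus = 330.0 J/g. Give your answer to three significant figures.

q1 (heat ice -10.1→0.0 °C): 224.2 × 2.07 × 10.1 = 4687 J
q2 (melt at 0 °C): 224.2 × 330.0 = 73986 J
q3 (heat water 0.0→94.6 °C): 224.2 × 4.22 × 94.6 = 89503 J
Total: 4687 + 73986 + 89503 = 168176 J = 168 kJ

q = 168 kJ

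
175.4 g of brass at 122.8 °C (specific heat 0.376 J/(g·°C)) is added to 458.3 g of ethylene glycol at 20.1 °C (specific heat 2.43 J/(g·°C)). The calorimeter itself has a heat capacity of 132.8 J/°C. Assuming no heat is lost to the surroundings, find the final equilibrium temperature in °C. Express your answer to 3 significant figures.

Heat lost by brass = heat gained by ethylene glycol + calorimeter.
(175.4)(0.376)(122.8 − T) = [(458.3)(2.43) + 132.8](T − 20.1)
65.9504 (122.8 − T) = 1246.469 (T − 20.1)
8098.7 − 65.9504 T = 1246.469 T − 25054
33152.7 = 1312.4194 T
T = 25.26 °C

T_f = 25.3 °C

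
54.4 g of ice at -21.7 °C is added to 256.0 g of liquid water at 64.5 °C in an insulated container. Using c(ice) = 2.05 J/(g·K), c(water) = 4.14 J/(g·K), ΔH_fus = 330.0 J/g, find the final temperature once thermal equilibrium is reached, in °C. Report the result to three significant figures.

T_f = 37.3 °C

Heat to bring ice to 0 °C and melt it: q₁ = 54.4×2.05×21.7 + 54.4×330.0 = 20372 J
Heat the water can supply cooling to 0 °C: 256.0×4.14×64.5 = 68359.7 J > q₁, so all ice melts.
Energy balance: 256.0×4.14×(64.5 − T) = 20372 + 54.4×4.14×(T − 0)
1059.84(64.5 − T) = 20372 + 225.216 T
68359.7 − 20372 = 1285.056 T
T = 47987.7 / 1285.056 = 37.34 °C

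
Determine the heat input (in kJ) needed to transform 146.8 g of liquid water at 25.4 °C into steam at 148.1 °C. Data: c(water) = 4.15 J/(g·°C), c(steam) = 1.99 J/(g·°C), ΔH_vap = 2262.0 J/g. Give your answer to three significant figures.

q1 (heat water 25.4→100.0 °C): 146.8 × 4.15 × 74.6 = 45448 J
q2 (vaporize at 100 °C): 146.8 × 2262.0 = 332062 J
q3 (heat steam 100.0→148.1 °C): 146.8 × 1.99 × 48.1 = 14052 J
Total: 45448 + 332062 + 14052 = 391562 J = 392 kJ

q = 392 kJ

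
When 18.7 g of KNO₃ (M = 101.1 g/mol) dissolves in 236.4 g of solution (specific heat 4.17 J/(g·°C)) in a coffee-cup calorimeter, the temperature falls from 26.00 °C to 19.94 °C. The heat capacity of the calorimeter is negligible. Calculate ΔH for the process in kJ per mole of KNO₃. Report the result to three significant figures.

ΔH = 32.3 kJ/mol

|ΔT| = |19.94 − 26.00| = 6.06 °C
|q_surr| = (236.4 × 4.17) × 6.06 = 985.788 × 6.06 = 5974 J
n(KNO₃) = 18.7 / 101.1 = 0.1850 mol
Temperature fell, so q_rxn = +|q_surr| = 5.974 kJ
ΔH = q_rxn / n = 32.29 kJ/mol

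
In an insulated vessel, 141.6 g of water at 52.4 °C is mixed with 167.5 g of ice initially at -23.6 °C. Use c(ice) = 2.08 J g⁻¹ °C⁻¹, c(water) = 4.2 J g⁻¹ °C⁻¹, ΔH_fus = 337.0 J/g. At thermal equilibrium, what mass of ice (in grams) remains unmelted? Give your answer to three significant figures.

Heat to warm all ice to 0 °C: 167.5×2.08×23.6 = 8222.2 J
Heat released by water cooling to 0 °C: 141.6×4.2×52.4 = 31163 J
31163 J < 8222.2 + 167.5×337.0 = 64669.7 J, so not all ice melts; final T = 0 °C.
Heat left for melting: 31163 − 8222.2 = 22940.8 J
Mass melted = 22940.8 / 337.0 = 68.07 g
Ice remaining = 167.5 − 68.07 = 99.43 g

m_ice remaining = 99.4 g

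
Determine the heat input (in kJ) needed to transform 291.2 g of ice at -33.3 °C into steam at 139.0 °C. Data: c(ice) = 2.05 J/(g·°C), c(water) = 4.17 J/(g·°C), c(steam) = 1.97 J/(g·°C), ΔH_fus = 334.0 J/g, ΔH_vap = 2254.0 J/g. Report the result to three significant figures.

q = 917 kJ

q1 (heat ice -33.3→0.0 °C): 291.2 × 2.05 × 33.3 = 19879 J
q2 (melt at 0 °C): 291.2 × 334.0 = 97261 J
q3 (heat water 0.0→100.0 °C): 291.2 × 4.17 × 100.0 = 121430 J
q4 (vaporize at 100 °C): 291.2 × 2254.0 = 656365 J
q5 (heat steam 100.0→139.0 °C): 291.2 × 1.97 × 39.0 = 22373 J
Total: 19879 + 97261 + 121430 + 656365 + 22373 = 917308 J = 917 kJ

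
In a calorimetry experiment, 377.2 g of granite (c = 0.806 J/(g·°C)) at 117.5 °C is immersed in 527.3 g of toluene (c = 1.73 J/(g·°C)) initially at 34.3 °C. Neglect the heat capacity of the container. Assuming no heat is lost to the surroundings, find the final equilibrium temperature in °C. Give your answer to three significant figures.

Heat lost by granite = heat gained by toluene.
(377.2)(0.806)(117.5 − T) = (527.3)(1.73)(T − 34.3)
304.0232 (117.5 − T) = 912.229 (T − 34.3)
35723 − 304.0232 T = 912.229 T − 31289
67012 = 1216.2522 T
T = 55.10 °C

T_f = 55.1 °C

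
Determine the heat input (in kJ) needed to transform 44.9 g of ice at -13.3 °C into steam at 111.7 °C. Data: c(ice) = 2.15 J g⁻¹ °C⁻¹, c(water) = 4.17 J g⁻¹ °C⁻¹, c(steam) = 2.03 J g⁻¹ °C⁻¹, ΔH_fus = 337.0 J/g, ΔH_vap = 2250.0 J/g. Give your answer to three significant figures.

q1 (heat ice -13.3→0.0 °C): 44.9 × 2.15 × 13.3 = 1284 J
q2 (melt at 0 °C): 44.9 × 337.0 = 15131 J
q3 (heat water 0.0→100.0 °C): 44.9 × 4.17 × 100.0 = 18723 J
q4 (vaporize at 100 °C): 44.9 × 2250.0 = 101025 J
q5 (heat steam 100.0→111.7 °C): 44.9 × 2.03 × 11.7 = 1066 J
Total: 1284 + 15131 + 18723 + 101025 + 1066 = 137229 J = 137 kJ

q = 137 kJ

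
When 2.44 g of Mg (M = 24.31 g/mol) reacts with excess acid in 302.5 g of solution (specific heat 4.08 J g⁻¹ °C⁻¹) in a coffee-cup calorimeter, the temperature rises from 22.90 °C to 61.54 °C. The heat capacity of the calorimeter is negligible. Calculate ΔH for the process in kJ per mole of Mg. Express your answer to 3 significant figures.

|ΔT| = |61.54 − 22.90| = 38.64 °C
|q_surr| = (302.5 × 4.08) × 38.64 = 1234.2 × 38.64 = 47690 J
n(Mg) = 2.44 / 24.31 = 0.1004 mol
Temperature rose, so q_rxn = −|q_surr| = -47.69 kJ
ΔH = q_rxn / n = -475.0 kJ/mol

ΔH = -475 kJ/mol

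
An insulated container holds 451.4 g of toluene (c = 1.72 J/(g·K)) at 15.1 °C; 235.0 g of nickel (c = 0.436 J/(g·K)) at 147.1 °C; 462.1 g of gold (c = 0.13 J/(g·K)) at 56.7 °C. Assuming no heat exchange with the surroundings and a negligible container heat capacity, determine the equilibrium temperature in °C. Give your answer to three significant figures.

Σ mᵢcᵢ(T − Tᵢ) = 0  ⇒  T = Σ mᵢcᵢTᵢ / Σ mᵢcᵢ
Σ mᵢcᵢ = 451.4×1.72 + 235.0×0.436 + 462.1×0.13 = 938.941
Σ mᵢcᵢTᵢ = 776.408×15.1 + 102.46×147.1 + 60.073×56.7 = 30202
T = 30202 / 938.941 = 32.17 °C

T_f = 32.2 °C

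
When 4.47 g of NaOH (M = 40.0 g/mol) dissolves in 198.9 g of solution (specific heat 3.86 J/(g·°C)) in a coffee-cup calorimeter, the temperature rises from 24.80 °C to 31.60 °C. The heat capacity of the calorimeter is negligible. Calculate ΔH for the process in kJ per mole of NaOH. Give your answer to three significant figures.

ΔH = -46.7 kJ/mol

|ΔT| = |31.60 − 24.80| = 6.80 °C
|q_surr| = (198.9 × 3.86) × 6.80 = 767.754 × 6.80 = 5221 J
n(NaOH) = 4.47 / 40.0 = 0.1118 mol
Temperature rose, so q_rxn = −|q_surr| = -5.221 kJ
ΔH = q_rxn / n = -46.70 kJ/mol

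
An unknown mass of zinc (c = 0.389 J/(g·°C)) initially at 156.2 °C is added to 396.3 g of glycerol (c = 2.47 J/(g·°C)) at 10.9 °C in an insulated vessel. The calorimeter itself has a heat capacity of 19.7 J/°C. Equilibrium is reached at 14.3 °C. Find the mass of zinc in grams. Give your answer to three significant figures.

q_gained = (396.3 × 2.47 + 19.7) × (14.3 − 10.9) = 3395 J
q_lost = m × 0.389 × (156.2 − 14.3) = 55.1991 m
m = 3395 / 55.1991 = 61.5 g

m = 61.5 g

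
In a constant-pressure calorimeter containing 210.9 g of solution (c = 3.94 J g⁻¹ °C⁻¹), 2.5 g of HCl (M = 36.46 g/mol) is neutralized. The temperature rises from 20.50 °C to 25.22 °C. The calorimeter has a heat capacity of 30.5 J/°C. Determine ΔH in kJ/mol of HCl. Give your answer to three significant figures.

ΔH = -59.3 kJ/mol

|ΔT| = |25.22 − 20.50| = 4.72 °C
|q_surr| = (210.9 × 3.94 + 30.5) × 4.72 = 861.446 × 4.72 = 4066 J
n(HCl) = 2.5 / 36.46 = 0.06857 mol
Temperature rose, so q_rxn = −|q_surr| = -4.066 kJ
ΔH = q_rxn / n = -59.30 kJ/mol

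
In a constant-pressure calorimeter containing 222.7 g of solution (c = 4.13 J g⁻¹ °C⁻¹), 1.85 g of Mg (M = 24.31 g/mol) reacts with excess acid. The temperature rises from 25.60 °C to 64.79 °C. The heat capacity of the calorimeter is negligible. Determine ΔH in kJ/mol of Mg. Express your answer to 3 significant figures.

ΔH = -474 kJ/mol

|ΔT| = |64.79 − 25.60| = 39.19 °C
|q_surr| = (222.7 × 4.13) × 39.19 = 919.751 × 39.19 = 36050 J
n(Mg) = 1.85 / 24.31 = 0.07610 mol
Temperature rose, so q_rxn = −|q_surr| = -36.05 kJ
ΔH = q_rxn / n = -473.7 kJ/mol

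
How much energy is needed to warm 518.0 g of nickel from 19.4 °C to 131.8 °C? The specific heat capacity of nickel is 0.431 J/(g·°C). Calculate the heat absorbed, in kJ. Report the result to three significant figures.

q = m c ΔT = 518.0 × 0.431 × (131.8 − 19.4)
q = 518.0 × 0.431 × 112.4 = 25090 J = 25.1 kJ

q = 25.1 kJ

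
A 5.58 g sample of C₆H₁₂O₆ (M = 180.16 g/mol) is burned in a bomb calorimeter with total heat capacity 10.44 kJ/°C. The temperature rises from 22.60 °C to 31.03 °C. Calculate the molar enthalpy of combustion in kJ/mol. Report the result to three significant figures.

ΔT = 31.03 − 22.60 = 8.43 °C
q_cal = C_cal × ΔT = 10.44 × 8.43 = 88.0092 kJ
n = 5.58 / 180.16 = 0.03097 mol
q_rxn = −q_cal = -88.0092 kJ
ΔH = -88.0092 / 0.03097 = -2842 kJ/mol

ΔH = -2840 kJ/mol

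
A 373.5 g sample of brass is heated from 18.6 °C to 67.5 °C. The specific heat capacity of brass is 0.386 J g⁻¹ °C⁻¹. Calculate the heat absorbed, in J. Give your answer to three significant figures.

q = 7050 J

q = m c ΔT = 373.5 × 0.386 × (67.5 − 18.6)
q = 373.5 × 0.386 × 48.9 = 7050 J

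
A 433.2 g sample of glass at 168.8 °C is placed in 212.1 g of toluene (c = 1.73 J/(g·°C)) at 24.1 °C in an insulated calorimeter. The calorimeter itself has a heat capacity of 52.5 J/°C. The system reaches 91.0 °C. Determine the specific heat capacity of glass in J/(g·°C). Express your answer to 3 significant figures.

c = 0.833 J/(g·°C)

q_gained = (212.1 × 1.73 + 52.5) × (91.0 − 24.1) = 28060 J
q_lost = 433.2 × c × (168.8 − 91.0) = 33702.96 c
Set equal: c = 28060 / 33702.96 = 0.833 J/(g·°C)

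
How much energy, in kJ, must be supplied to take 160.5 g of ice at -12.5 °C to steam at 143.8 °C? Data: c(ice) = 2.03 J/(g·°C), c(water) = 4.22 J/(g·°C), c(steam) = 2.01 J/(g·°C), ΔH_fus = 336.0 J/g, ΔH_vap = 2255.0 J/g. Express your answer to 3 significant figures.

q = 502 kJ

q1 (heat ice -12.5→0.0 °C): 160.5 × 2.03 × 12.5 = 4073 J
q2 (melt at 0 °C): 160.5 × 336.0 = 53928 J
q3 (heat water 0.0→100.0 °C): 160.5 × 4.22 × 100.0 = 67731 J
q4 (vaporize at 100 °C): 160.5 × 2255.0 = 361928 J
q5 (heat steam 100.0→143.8 °C): 160.5 × 2.01 × 43.8 = 14130 J
Total: 4073 + 53928 + 67731 + 361928 + 14130 = 501790 J = 502 kJ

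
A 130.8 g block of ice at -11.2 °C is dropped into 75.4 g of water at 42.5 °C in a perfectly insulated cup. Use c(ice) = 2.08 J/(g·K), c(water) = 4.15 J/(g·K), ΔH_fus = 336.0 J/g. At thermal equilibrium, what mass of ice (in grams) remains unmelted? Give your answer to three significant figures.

m_ice remaining = 100 g

Heat to warm all ice to 0 °C: 130.8×2.08×11.2 = 3047.1 J
Heat released by water cooling to 0 °C: 75.4×4.15×42.5 = 13299 J
13299 J < 3047.1 + 130.8×336.0 = 46995.9 J, so not all ice melts; final T = 0 °C.
Heat left for melting: 13299 − 3047.1 = 10251.9 J
Mass melted = 10251.9 / 336.0 = 30.51 g
Ice remaining = 130.8 − 30.51 = 100.29 g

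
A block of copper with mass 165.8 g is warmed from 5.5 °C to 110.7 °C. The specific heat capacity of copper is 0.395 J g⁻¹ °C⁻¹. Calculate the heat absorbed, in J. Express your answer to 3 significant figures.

q = m c ΔT = 165.8 × 0.395 × (110.7 − 5.5)
q = 165.8 × 0.395 × 105.2 = 6890 J

q = 6890 J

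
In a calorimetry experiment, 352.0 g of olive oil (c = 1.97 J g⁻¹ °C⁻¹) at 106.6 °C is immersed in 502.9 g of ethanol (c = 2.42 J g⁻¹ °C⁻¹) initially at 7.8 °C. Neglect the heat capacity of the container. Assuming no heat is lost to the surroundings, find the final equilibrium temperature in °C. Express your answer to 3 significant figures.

T_f = 43.7 °C

Heat lost by olive oil = heat gained by ethanol.
(352.0)(1.97)(106.6 − T) = (502.9)(2.42)(T − 7.8)
693.44 (106.6 − T) = 1217.018 (T − 7.8)
73921 − 693.44 T = 1217.018 T − 9492.7
83413.7 = 1910.458 T
T = 43.66 °C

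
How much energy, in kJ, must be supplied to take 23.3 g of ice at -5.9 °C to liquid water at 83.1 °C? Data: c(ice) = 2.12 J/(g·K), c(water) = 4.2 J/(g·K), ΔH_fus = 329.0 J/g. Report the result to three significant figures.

q1 (heat ice -5.9→0.0 °C): 23.3 × 2.12 × 5.9 = 291 J
q2 (melt at 0 °C): 23.3 × 329.0 = 7666 J
q3 (heat water 0.0→83.1 °C): 23.3 × 4.2 × 83.1 = 8132 J
Total: 291 + 7666 + 8132 = 16089 J = 16.1 kJ

q = 16.1 kJ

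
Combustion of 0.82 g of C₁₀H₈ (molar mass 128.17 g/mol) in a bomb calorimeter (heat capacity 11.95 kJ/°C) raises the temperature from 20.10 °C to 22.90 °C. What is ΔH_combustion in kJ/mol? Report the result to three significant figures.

ΔH = -5230 kJ/mol

ΔT = 22.90 − 20.10 = 2.80 °C
q_cal = C_cal × ΔT = 11.95 × 2.80 = 33.46 kJ
n = 0.82 / 128.17 = 0.006398 mol
q_rxn = −q_cal = -33.46 kJ
ΔH = -33.46 / 0.006398 = -5230 kJ/mol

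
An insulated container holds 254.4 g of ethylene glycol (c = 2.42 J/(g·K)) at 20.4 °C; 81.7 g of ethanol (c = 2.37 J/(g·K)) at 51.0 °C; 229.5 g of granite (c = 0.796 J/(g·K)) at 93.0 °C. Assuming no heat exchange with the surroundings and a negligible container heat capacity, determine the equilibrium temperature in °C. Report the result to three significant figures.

T_f = 39.7 °C

Σ mᵢcᵢ(T − Tᵢ) = 0  ⇒  T = Σ mᵢcᵢTᵢ / Σ mᵢcᵢ
Σ mᵢcᵢ = 254.4×2.42 + 81.7×2.37 + 229.5×0.796 = 991.959
Σ mᵢcᵢTᵢ = 615.648×20.4 + 193.629×51.0 + 182.682×93.0 = 39424
T = 39424 / 991.959 = 39.74 °C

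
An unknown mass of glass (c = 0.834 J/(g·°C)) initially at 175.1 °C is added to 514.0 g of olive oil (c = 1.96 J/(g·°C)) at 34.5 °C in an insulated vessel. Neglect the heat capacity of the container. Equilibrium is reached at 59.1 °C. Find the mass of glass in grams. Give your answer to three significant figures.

q_gained = (514.0 × 1.96) × (59.1 − 34.5) = 24780 J
q_lost = m × 0.834 × (175.1 − 59.1) = 96.744 m
m = 24780 / 96.744 = 256 g

m = 256 g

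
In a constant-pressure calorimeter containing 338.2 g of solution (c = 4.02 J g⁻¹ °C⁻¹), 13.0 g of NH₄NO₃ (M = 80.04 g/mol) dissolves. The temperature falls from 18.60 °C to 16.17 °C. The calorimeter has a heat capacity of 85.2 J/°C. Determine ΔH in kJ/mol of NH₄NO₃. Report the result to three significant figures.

ΔH = 21.6 kJ/mol

|ΔT| = |16.17 − 18.60| = 2.43 °C
|q_surr| = (338.2 × 4.02 + 85.2) × 2.43 = 1444.764 × 2.43 = 3511 J
n(NH₄NO₃) = 13.0 / 80.04 = 0.1624 mol
Temperature fell, so q_rxn = +|q_surr| = 3.511 kJ
ΔH = q_rxn / n = 21.62 kJ/mol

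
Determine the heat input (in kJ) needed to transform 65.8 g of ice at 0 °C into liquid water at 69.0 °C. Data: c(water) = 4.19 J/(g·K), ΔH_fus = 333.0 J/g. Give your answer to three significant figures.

q = 40.9 kJ

q1 (melt at 0 °C): 65.8 × 333.0 = 21911 J
q2 (heat water 0.0→69.0 °C): 65.8 × 4.19 × 69.0 = 19023 J
Total: 21911 + 19023 = 40934 J = 40.9 kJ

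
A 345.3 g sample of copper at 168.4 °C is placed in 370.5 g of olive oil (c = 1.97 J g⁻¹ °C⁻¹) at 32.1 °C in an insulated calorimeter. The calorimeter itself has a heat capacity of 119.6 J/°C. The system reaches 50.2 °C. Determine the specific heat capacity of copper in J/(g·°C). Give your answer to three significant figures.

q_gained = (370.5 × 1.97 + 119.6) × (50.2 − 32.1) = 15380 J
q_lost = 345.3 × c × (168.4 − 50.2) = 40814.46 c
Set equal: c = 15380 / 40814.46 = 0.377 J/(g·°C)

c = 0.377 J/(g·°C)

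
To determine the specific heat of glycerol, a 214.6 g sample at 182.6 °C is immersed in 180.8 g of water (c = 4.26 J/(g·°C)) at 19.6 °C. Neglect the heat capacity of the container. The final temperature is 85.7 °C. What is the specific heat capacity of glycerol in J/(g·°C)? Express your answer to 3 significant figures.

q_gained = (180.8 × 4.26) × (85.7 − 19.6) = 50910 J
q_lost = 214.6 × c × (182.6 − 85.7) = 20794.74 c
Set equal: c = 50910 / 20794.74 = 2.45 J/(g·°C)

c = 2.45 J/(g·°C)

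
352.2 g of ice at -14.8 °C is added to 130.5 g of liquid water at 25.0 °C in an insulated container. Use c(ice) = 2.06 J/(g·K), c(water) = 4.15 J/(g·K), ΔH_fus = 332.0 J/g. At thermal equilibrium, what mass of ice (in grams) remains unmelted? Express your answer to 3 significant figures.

Heat to warm all ice to 0 °C: 352.2×2.06×14.8 = 10738 J
Heat released by water cooling to 0 °C: 130.5×4.15×25.0 = 13539 J
13539 J < 10738 + 352.2×332.0 = 127668.4 J, so not all ice melts; final T = 0 °C.
Heat left for melting: 13539 − 10738 = 2801 J
Mass melted = 2801 / 332.0 = 8.437 g
Ice remaining = 352.2 − 8.437 = 343.763 g

m_ice remaining = 344 g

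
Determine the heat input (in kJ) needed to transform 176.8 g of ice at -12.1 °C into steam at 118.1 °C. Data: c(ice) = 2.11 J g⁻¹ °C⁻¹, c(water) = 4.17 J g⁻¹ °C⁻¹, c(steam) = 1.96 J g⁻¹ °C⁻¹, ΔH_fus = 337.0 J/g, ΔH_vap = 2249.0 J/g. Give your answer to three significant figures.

q = 542 kJ

q1 (heat ice -12.1→0.0 °C): 176.8 × 2.11 × 12.1 = 4514 J
q2 (melt at 0 °C): 176.8 × 337.0 = 59582 J
q3 (heat water 0.0→100.0 °C): 176.8 × 4.17 × 100.0 = 73726 J
q4 (vaporize at 100 °C): 176.8 × 2249.0 = 397623 J
q5 (heat steam 100.0→118.1 °C): 176.8 × 1.96 × 18.1 = 6272 J
Total: 4514 + 59582 + 73726 + 397623 + 6272 = 541717 J = 542 kJ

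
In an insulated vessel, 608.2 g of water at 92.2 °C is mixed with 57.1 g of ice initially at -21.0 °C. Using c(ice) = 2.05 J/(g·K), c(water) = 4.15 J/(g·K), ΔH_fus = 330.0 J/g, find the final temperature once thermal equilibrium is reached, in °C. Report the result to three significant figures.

Heat to bring ice to 0 °C and melt it: q₁ = 57.1×2.05×21.0 + 57.1×330.0 = 21301 J
Heat the water can supply cooling to 0 °C: 608.2×4.15×92.2 = 232716 J > q₁, so all ice melts.
Energy balance: 608.2×4.15×(92.2 − T) = 21301 + 57.1×4.15×(T − 0)
2524.03(92.2 − T) = 21301 + 236.965 T
232716 − 21301 = 2760.995 T
T = 211415 / 2760.995 = 76.57 °C

T_f = 76.6 °C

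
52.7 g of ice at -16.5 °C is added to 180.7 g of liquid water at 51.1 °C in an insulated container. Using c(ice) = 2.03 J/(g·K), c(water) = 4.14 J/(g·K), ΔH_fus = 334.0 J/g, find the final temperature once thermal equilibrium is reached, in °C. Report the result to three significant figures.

Heat to bring ice to 0 °C and melt it: q₁ = 52.7×2.03×16.5 + 52.7×334.0 = 19367 J
Heat the water can supply cooling to 0 °C: 180.7×4.14×51.1 = 38227.8 J > q₁, so all ice melts.
Energy balance: 180.7×4.14×(51.1 − T) = 19367 + 52.7×4.14×(T − 0)
748.098(51.1 − T) = 19367 + 218.178 T
38227.8 − 19367 = 966.276 T
T = 18860.8 / 966.276 = 19.52 °C

T_f = 19.5 °C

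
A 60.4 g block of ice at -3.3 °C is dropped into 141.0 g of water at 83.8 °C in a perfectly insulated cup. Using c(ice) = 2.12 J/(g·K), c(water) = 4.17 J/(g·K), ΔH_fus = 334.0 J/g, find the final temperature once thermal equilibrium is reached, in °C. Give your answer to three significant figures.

Heat to bring ice to 0 °C and melt it: q₁ = 60.4×2.12×3.3 + 60.4×334.0 = 20596 J
Heat the water can supply cooling to 0 °C: 141.0×4.17×83.8 = 49271.9 J > q₁, so all ice melts.
Energy balance: 141.0×4.17×(83.8 − T) = 20596 + 60.4×4.17×(T − 0)
587.97(83.8 − T) = 20596 + 251.868 T
49271.9 − 20596 = 839.838 T
T = 28675.9 / 839.838 = 34.14 °C

T_f = 34.1 °C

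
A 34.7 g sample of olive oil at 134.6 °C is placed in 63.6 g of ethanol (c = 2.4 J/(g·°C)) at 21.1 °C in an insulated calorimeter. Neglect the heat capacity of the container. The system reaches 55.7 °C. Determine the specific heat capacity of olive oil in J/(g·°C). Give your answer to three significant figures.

q_gained = (63.6 × 2.4) × (55.7 − 21.1) = 5281 J
q_lost = 34.7 × c × (134.6 − 55.7) = 2737.83 c
Set equal: c = 5281 / 2737.83 = 1.93 J/(g·°C)

c = 1.93 J/(g·°C)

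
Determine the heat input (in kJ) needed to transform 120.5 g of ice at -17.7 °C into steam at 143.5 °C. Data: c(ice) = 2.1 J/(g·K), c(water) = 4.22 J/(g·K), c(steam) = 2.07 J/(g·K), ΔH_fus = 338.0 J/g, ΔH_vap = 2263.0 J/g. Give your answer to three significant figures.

q = 380 kJ

q1 (heat ice -17.7→0.0 °C): 120.5 × 2.1 × 17.7 = 4479 J
q2 (melt at 0 °C): 120.5 × 338.0 = 40729 J
q3 (heat water 0.0→100.0 °C): 120.5 × 4.22 × 100.0 = 50851 J
q4 (vaporize at 100 °C): 120.5 × 2263.0 = 272692 J
q5 (heat steam 100.0→143.5 °C): 120.5 × 2.07 × 43.5 = 10850 J
Total: 4479 + 40729 + 50851 + 272692 + 10850 = 379601 J = 380 kJ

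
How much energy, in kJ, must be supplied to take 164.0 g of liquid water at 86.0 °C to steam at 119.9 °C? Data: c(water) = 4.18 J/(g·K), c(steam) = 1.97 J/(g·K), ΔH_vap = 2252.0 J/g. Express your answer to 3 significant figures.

q = 385 kJ

q1 (heat water 86.0→100.0 °C): 164.0 × 4.18 × 14.0 = 9597 J
q2 (vaporize at 100 °C): 164.0 × 2252.0 = 369328 J
q3 (heat steam 100.0→119.9 °C): 164.0 × 1.97 × 19.9 = 6429 J
Total: 9597 + 369328 + 6429 = 385354 J = 385 kJ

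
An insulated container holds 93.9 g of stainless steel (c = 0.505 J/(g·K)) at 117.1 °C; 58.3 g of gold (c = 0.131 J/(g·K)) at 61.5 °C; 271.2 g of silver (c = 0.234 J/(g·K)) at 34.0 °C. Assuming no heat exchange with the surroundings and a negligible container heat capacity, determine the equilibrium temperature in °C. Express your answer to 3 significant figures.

Σ mᵢcᵢ(T − Tᵢ) = 0  ⇒  T = Σ mᵢcᵢTᵢ / Σ mᵢcᵢ
Σ mᵢcᵢ = 93.9×0.505 + 58.3×0.131 + 271.2×0.234 = 118.5176
Σ mᵢcᵢTᵢ = 47.4195×117.1 + 7.6373×61.5 + 63.4608×34.0 = 8180.2
T = 8180.2 / 118.5176 = 69.02 °C

T_f = 69.0 °C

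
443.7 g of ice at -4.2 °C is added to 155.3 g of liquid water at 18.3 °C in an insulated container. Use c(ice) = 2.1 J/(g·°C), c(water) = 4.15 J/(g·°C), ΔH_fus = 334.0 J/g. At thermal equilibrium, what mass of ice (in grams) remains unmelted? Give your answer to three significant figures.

Heat to warm all ice to 0 °C: 443.7×2.1×4.2 = 3913.4 J
Heat released by water cooling to 0 °C: 155.3×4.15×18.3 = 11794 J
11794 J < 3913.4 + 443.7×334.0 = 152109.2 J, so not all ice melts; final T = 0 °C.
Heat left for melting: 11794 − 3913.4 = 7880.6 J
Mass melted = 7880.6 / 334.0 = 23.59 g
Ice remaining = 443.7 − 23.59 = 420.11 g

m_ice remaining = 420 g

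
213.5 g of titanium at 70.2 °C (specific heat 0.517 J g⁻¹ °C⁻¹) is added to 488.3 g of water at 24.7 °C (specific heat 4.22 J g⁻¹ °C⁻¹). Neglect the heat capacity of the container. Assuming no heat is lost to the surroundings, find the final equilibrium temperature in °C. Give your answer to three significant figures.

T_f = 27.0 °C

Heat lost by titanium = heat gained by water.
(213.5)(0.517)(70.2 − T) = (488.3)(4.22)(T − 24.7)
110.3795 (70.2 − T) = 2060.626 (T − 24.7)
7748.6 − 110.3795 T = 2060.626 T − 50897
58645.6 = 2171.0055 T
T = 27.01 °C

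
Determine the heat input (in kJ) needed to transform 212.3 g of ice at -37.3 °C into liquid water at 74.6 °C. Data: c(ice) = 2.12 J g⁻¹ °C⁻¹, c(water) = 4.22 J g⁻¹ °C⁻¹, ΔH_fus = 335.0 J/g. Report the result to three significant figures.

q1 (heat ice -37.3→0.0 °C): 212.3 × 2.12 × 37.3 = 16788 J
q2 (melt at 0 °C): 212.3 × 335.0 = 71121 J
q3 (heat water 0.0→74.6 °C): 212.3 × 4.22 × 74.6 = 66835 J
Total: 16788 + 71121 + 66835 = 154744 J = 155 kJ

q = 155 kJ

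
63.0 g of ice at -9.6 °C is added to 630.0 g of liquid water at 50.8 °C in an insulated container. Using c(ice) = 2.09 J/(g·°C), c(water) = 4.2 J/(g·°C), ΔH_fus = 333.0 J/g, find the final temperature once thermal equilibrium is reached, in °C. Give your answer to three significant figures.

T_f = 38.5 °C

Heat to bring ice to 0 °C and melt it: q₁ = 63.0×2.09×9.6 + 63.0×333.0 = 22243 J
Heat the water can supply cooling to 0 °C: 630.0×4.2×50.8 = 134417 J > q₁, so all ice melts.
Energy balance: 630.0×4.2×(50.8 − T) = 22243 + 63.0×4.2×(T − 0)
2646(50.8 − T) = 22243 + 264.6 T
134417 − 22243 = 2910.6 T
T = 112174 / 2910.6 = 38.54 °C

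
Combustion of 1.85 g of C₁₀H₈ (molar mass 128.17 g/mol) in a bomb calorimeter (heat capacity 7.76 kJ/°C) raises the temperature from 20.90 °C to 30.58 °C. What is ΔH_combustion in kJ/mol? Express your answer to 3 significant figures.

ΔH = -5200 kJ/mol

ΔT = 30.58 − 20.90 = 9.68 °C
q_cal = C_cal × ΔT = 7.76 × 9.68 = 75.1168 kJ
n = 1.85 / 128.17 = 0.014434 mol
q_rxn = −q_cal = -75.1168 kJ
ΔH = -75.1168 / 0.014434 = -5204 kJ/mol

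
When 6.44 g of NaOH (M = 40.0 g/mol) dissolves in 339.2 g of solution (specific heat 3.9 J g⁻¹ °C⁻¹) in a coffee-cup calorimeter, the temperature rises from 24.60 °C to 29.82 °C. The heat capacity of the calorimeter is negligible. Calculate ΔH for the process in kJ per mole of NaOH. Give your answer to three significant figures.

|ΔT| = |29.82 − 24.60| = 5.22 °C
|q_surr| = (339.2 × 3.9) × 5.22 = 1322.88 × 5.22 = 6905 J
n(NaOH) = 6.44 / 40.0 = 0.1610 mol
Temperature rose, so q_rxn = −|q_surr| = -6.905 kJ
ΔH = q_rxn / n = -42.89 kJ/mol

ΔH = -42.9 kJ/mol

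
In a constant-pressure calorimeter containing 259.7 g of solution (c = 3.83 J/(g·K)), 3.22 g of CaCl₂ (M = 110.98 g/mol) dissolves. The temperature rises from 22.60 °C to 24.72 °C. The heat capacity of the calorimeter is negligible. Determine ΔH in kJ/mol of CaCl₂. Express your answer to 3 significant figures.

|ΔT| = |24.72 − 22.60| = 2.12 °C
|q_surr| = (259.7 × 3.83) × 2.12 = 994.651 × 2.12 = 2109 J
n(CaCl₂) = 3.22 / 110.98 = 0.02901 mol
Temperature rose, so q_rxn = −|q_surr| = -2.109 kJ
ΔH = q_rxn / n = -72.70 kJ/mol

ΔH = -72.7 kJ/mol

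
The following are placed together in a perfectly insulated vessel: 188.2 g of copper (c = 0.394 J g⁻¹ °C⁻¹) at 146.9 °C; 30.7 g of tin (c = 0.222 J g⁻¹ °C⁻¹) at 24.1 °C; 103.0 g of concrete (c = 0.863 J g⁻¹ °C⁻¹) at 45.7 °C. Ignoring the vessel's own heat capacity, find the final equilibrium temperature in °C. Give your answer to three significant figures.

Σ mᵢcᵢ(T − Tᵢ) = 0  ⇒  T = Σ mᵢcᵢTᵢ / Σ mᵢcᵢ
Σ mᵢcᵢ = 188.2×0.394 + 30.7×0.222 + 103.0×0.863 = 169.8552
Σ mᵢcᵢTᵢ = 74.1508×146.9 + 6.8154×24.1 + 88.889×45.7 = 15119
T = 15119 / 169.8552 = 89.01 °C

T_f = 89.0 °C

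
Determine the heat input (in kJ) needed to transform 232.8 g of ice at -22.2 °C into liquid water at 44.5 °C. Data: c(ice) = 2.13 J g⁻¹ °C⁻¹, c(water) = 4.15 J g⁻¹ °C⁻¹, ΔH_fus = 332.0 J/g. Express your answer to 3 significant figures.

q = 131 kJ

q1 (heat ice -22.2→0.0 °C): 232.8 × 2.13 × 22.2 = 11008 J
q2 (melt at 0 °C): 232.8 × 332.0 = 77290 J
q3 (heat water 0.0→44.5 °C): 232.8 × 4.15 × 44.5 = 42992 J
Total: 11008 + 77290 + 42992 = 131290 J = 131 kJ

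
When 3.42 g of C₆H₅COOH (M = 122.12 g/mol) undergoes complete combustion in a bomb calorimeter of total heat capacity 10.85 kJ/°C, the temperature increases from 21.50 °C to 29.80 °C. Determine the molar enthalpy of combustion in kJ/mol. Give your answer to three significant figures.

ΔH = -3220 kJ/mol

ΔT = 29.80 − 21.50 = 8.30 °C
q_cal = C_cal × ΔT = 10.85 × 8.30 = 90.055 kJ
n = 3.42 / 122.12 = 0.02801 mol
q_rxn = −q_cal = -90.055 kJ
ΔH = -90.055 / 0.02801 = -3215 kJ/mol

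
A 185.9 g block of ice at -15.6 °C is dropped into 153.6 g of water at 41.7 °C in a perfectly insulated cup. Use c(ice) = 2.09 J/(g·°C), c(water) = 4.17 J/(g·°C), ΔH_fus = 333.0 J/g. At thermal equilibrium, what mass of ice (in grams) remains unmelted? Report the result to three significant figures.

Heat to warm all ice to 0 °C: 185.9×2.09×15.6 = 6061.1 J
Heat released by water cooling to 0 °C: 153.6×4.17×41.7 = 26709 J
26709 J < 6061.1 + 185.9×333.0 = 67965.8 J, so not all ice melts; final T = 0 °C.
Heat left for melting: 26709 − 6061.1 = 20647.9 J
Mass melted = 20647.9 / 333.0 = 62.01 g
Ice remaining = 185.9 − 62.01 = 123.89 g

m_ice remaining = 124 g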